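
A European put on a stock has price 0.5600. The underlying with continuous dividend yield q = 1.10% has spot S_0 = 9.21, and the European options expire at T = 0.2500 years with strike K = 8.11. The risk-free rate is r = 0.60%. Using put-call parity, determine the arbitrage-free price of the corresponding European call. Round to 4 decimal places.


Put-call parity: C - P = S_0 * exp(-qT) - K * exp(-rT).
S_0 * exp(-qT) = 9.2100 * 0.99725378 = 9.18470729
K * exp(-rT) = 8.1100 * 0.99850112 = 8.09784412
C = P + S*exp(-qT) - K*exp(-rT)
C = 0.5600 + 9.18470729 - 8.09784412 = 1.6469

Answer: Call price = 1.6469


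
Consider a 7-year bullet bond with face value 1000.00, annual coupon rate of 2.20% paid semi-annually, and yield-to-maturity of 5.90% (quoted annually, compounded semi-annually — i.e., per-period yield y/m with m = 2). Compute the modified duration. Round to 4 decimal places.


Answer: Modified duration = 6.2653

Derivation:
Coupon per period c = face * coupon_rate / m = 11.000000
Periods per year m = 2; per-period yield y/m = 0.029500
Number of cashflows N = 14
Cashflows (t years, CF_t, discount factor 1/(1+y/m)^(m*t), PV):
  t = 0.5000: CF_t = 11.000000, DF = 0.971345, PV = 10.684798
  t = 1.0000: CF_t = 11.000000, DF = 0.943512, PV = 10.378629
  t = 1.5000: CF_t = 11.000000, DF = 0.916476, PV = 10.081233
  t = 2.0000: CF_t = 11.000000, DF = 0.890214, PV = 9.792358
  t = 2.5000: CF_t = 11.000000, DF = 0.864706, PV = 9.511761
  t = 3.0000: CF_t = 11.000000, DF = 0.839928, PV = 9.239204
  t = 3.5000: CF_t = 11.000000, DF = 0.815860, PV = 8.974458
  t = 4.0000: CF_t = 11.000000, DF = 0.792482, PV = 8.717298
  t = 4.5000: CF_t = 11.000000, DF = 0.769773, PV = 8.467506
  t = 5.0000: CF_t = 11.000000, DF = 0.747716, PV = 8.224873
  t = 5.5000: CF_t = 11.000000, DF = 0.726290, PV = 7.989191
  t = 6.0000: CF_t = 11.000000, DF = 0.705479, PV = 7.760264
  t = 6.5000: CF_t = 11.000000, DF = 0.685263, PV = 7.537896
  t = 7.0000: CF_t = 1011.000000, DF = 0.665627, PV = 672.949140
Price P = sum_t PV_t = 790.308608
First compute Macaulay numerator sum_t t * PV_t:
  t * PV_t at t = 0.5000: 5.342399
  t * PV_t at t = 1.0000: 10.378629
  t * PV_t at t = 1.5000: 15.121849
  t * PV_t at t = 2.0000: 19.584716
  t * PV_t at t = 2.5000: 23.779403
  t * PV_t at t = 3.0000: 27.717613
  t * PV_t at t = 3.5000: 31.410603
  t * PV_t at t = 4.0000: 34.869191
  t * PV_t at t = 4.5000: 38.103778
  t * PV_t at t = 5.0000: 41.124363
  t * PV_t at t = 5.5000: 43.940553
  t * PV_t at t = 6.0000: 46.561582
  t * PV_t at t = 6.5000: 48.996322
  t * PV_t at t = 7.0000: 4710.643978
Macaulay duration D = 5097.574977 / 790.308608 = 6.450107
Modified duration = D / (1 + y/m) = 6.450107 / (1 + 0.029500) = 6.265281


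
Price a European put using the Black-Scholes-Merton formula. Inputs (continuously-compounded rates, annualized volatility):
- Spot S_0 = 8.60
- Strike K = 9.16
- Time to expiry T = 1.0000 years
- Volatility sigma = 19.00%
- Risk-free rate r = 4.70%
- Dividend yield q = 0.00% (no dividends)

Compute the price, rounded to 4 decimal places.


d1 = (ln(S/K) + (r - q + 0.5*sigma^2) * T) / (sigma * sqrt(T)) = 0.01034750
d2 = d1 - sigma * sqrt(T) = -0.17965250
exp(-rT) = 0.95408740; exp(-qT) = 1.00000000
P = K * exp(-rT) * N(-d2) - S_0 * exp(-qT) * N(-d1)
N(-d1) = 0.49587202; N(-d2) = 0.57128731
P = 9.1600 * 0.95408740 * 0.57128731 - 8.6000 * 1.00000000 * 0.49587202 = 0.7282

Answer: Price = 0.7282


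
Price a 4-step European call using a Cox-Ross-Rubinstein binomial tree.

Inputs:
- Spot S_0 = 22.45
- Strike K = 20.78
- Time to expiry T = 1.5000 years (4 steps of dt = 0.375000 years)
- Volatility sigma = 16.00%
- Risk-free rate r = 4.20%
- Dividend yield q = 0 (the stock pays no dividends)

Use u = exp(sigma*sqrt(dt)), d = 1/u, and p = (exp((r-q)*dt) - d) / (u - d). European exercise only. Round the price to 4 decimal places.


dt = T/N = 0.375000
u = exp(sigma*sqrt(dt)) = 1.102940; d = 1/u = 0.906667
p = (exp((r-q)*dt) - d) / (u - d) = 0.556405
Discount per step: exp(-r*dt) = 0.984373
Stock lattice S(k, i) with i counting down-moves:
  k=0: S(0,0) = 22.4500
  k=1: S(1,0) = 24.7610; S(1,1) = 20.3547
  k=2: S(2,0) = 27.3099; S(2,1) = 22.4500; S(2,2) = 18.4549
  k=3: S(3,0) = 30.1212; S(3,1) = 24.7610; S(3,2) = 20.3547; S(3,3) = 16.7325
  k=4: S(4,0) = 33.2219; S(4,1) = 27.3099; S(4,2) = 22.4500; S(4,3) = 18.4549; S(4,4) = 15.1708
Terminal payoffs V(N, i) = max(S_T - K, 0):
  V(4,0) = 12.441889; V(4,1) = 6.529914; V(4,2) = 1.670000; V(4,3) = 0.000000; V(4,4) = 0.000000
Backward induction: V(k, i) = exp(-r*dt) * [p * V(k+1, i) + (1-p) * V(k+1, i+1)].
  V(3,0) = exp(-r*dt) * [p*12.441889 + (1-p)*6.529914] = 9.665925
  V(3,1) = exp(-r*dt) * [p*6.529914 + (1-p)*1.670000] = 4.305730
  V(3,2) = exp(-r*dt) * [p*1.670000 + (1-p)*0.000000] = 0.914677
  V(3,3) = exp(-r*dt) * [p*0.000000 + (1-p)*0.000000] = 0.000000
  V(2,0) = exp(-r*dt) * [p*9.665925 + (1-p)*4.305730] = 7.174282
  V(2,1) = exp(-r*dt) * [p*4.305730 + (1-p)*0.914677] = 2.757700
  V(2,2) = exp(-r*dt) * [p*0.914677 + (1-p)*0.000000] = 0.500978
  V(1,0) = exp(-r*dt) * [p*7.174282 + (1-p)*2.757700] = 5.133615
  V(1,1) = exp(-r*dt) * [p*2.757700 + (1-p)*0.500978] = 1.729180
  V(0,0) = exp(-r*dt) * [p*5.133615 + (1-p)*1.729180] = 3.566804

Answer: Price = V(0,0) = 3.5668


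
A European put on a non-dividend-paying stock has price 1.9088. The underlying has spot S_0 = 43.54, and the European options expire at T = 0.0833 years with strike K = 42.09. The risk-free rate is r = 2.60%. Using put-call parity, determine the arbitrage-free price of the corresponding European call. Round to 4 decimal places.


Put-call parity: C - P = S_0 * exp(-qT) - K * exp(-rT).
S_0 * exp(-qT) = 43.5400 * 1.00000000 = 43.54000000
K * exp(-rT) = 42.0900 * 0.99783654 = 41.99894012
C = P + S*exp(-qT) - K*exp(-rT)
C = 1.9088 + 43.54000000 - 41.99894012 = 3.4499

Answer: Call price = 3.4499


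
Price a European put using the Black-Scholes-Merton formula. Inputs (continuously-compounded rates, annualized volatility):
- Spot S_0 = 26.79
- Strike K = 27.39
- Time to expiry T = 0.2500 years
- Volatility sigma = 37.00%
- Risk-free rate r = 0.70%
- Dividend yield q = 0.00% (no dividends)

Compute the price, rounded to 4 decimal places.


d1 = (ln(S/K) + (r - q + 0.5*sigma^2) * T) / (sigma * sqrt(T)) = -0.01776648
d2 = d1 - sigma * sqrt(T) = -0.20276648
exp(-rT) = 0.99825153; exp(-qT) = 1.00000000
P = K * exp(-rT) * N(-d2) - S_0 * exp(-qT) * N(-d1)
N(-d1) = 0.50708743; N(-d2) = 0.58034122
P = 27.3900 * 0.99825153 * 0.58034122 - 26.7900 * 1.00000000 * 0.50708743 = 2.2829

Answer: Price = 2.2829


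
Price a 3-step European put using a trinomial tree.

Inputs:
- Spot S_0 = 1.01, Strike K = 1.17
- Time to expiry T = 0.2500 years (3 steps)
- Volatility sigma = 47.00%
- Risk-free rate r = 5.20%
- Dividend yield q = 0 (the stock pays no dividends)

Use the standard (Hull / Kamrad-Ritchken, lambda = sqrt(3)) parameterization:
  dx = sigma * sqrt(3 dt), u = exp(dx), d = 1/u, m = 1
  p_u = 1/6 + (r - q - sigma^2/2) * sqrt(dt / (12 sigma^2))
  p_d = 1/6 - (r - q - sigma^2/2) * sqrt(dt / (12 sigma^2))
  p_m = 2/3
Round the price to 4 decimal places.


Answer: Price = V(0,0) = 0.1932

Derivation:
dt = T/N = 0.083333; dx = sigma*sqrt(3*dt) = 0.235000
u = exp(dx) = 1.264909; d = 1/u = 0.790571
p_u = 0.156303, p_m = 0.666667, p_d = 0.177030
Discount per step: exp(-r*dt) = 0.995676
Stock lattice S(k, j) with j the centered position index:
  k=0: S(0,+0) = 1.0100
  k=1: S(1,-1) = 0.7985; S(1,+0) = 1.0100; S(1,+1) = 1.2776
  k=2: S(2,-2) = 0.6313; S(2,-1) = 0.7985; S(2,+0) = 1.0100; S(2,+1) = 1.2776; S(2,+2) = 1.6160
  k=3: S(3,-3) = 0.4990; S(3,-2) = 0.6313; S(3,-1) = 0.7985; S(3,+0) = 1.0100; S(3,+1) = 1.2776; S(3,+2) = 1.6160; S(3,+3) = 2.0441
Terminal payoffs V(N, j) = max(K - S_T, 0):
  V(3,-3) = 0.670950; V(3,-2) = 0.538748; V(3,-1) = 0.371523; V(3,+0) = 0.160000; V(3,+1) = 0.000000; V(3,+2) = 0.000000; V(3,+3) = 0.000000
Backward induction: V(k, j) = exp(-r*dt) * [p_u * V(k+1, j+1) + p_m * V(k+1, j) + p_d * V(k+1, j-1)]
  V(2,-2) = exp(-r*dt) * [p_u*0.371523 + p_m*0.538748 + p_d*0.670950] = 0.533696
  V(2,-1) = exp(-r*dt) * [p_u*0.160000 + p_m*0.371523 + p_d*0.538748] = 0.366474
  V(2,+0) = exp(-r*dt) * [p_u*0.000000 + p_m*0.160000 + p_d*0.371523] = 0.171692
  V(2,+1) = exp(-r*dt) * [p_u*0.000000 + p_m*0.000000 + p_d*0.160000] = 0.028202
  V(2,+2) = exp(-r*dt) * [p_u*0.000000 + p_m*0.000000 + p_d*0.000000] = 0.000000
  V(1,-1) = exp(-r*dt) * [p_u*0.171692 + p_m*0.366474 + p_d*0.533696] = 0.364051
  V(1,+0) = exp(-r*dt) * [p_u*0.028202 + p_m*0.171692 + p_d*0.366474] = 0.182952
  V(1,+1) = exp(-r*dt) * [p_u*0.000000 + p_m*0.028202 + p_d*0.171692] = 0.048983
  V(0,+0) = exp(-r*dt) * [p_u*0.048983 + p_m*0.182952 + p_d*0.364051] = 0.193233


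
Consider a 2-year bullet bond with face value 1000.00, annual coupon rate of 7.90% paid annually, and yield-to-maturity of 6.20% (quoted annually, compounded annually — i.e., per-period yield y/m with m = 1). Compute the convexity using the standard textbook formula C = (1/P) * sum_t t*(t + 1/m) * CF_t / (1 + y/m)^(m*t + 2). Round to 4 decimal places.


Answer: Convexity = 5.0640

Derivation:
Coupon per period c = face * coupon_rate / m = 79.000000
Periods per year m = 1; per-period yield y/m = 0.062000
Number of cashflows N = 2
Cashflows (t years, CF_t, discount factor 1/(1+y/m)^(m*t), PV):
  t = 1.0000: CF_t = 79.000000, DF = 0.941620, PV = 74.387947
  t = 2.0000: CF_t = 1079.000000, DF = 0.886647, PV = 956.692592
Price P = sum_t PV_t = 1031.080540
Convexity numerator sum_t t*(t + 1/m) * CF_t / (1+y/m)^(m*t + 2):
  t = 1.0000: term = 131.911767
  t = 2.0000: term = 5089.494250
Convexity = (1/P) * sum = 5221.406017 / 1031.080540 = 5.064014


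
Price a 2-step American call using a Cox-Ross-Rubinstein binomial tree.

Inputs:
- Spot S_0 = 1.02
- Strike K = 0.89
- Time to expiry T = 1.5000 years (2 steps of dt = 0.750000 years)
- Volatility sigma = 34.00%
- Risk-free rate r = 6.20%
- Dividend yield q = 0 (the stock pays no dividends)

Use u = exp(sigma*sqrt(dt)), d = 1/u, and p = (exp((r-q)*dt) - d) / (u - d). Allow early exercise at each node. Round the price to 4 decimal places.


Answer: Price = V(0,0) = 0.2809

Derivation:
dt = T/N = 0.750000
u = exp(sigma*sqrt(dt)) = 1.342386; d = 1/u = 0.744942
p = (exp((r-q)*dt) - d) / (u - d) = 0.506585
Discount per step: exp(-r*dt) = 0.954565
Stock lattice S(k, i) with i counting down-moves:
  k=0: S(0,0) = 1.0200
  k=1: S(1,0) = 1.3692; S(1,1) = 0.7598
  k=2: S(2,0) = 1.8380; S(2,1) = 1.0200; S(2,2) = 0.5660
Terminal payoffs V(N, i) = max(S_T - K, 0):
  V(2,0) = 0.948040; V(2,1) = 0.130000; V(2,2) = 0.000000
Backward induction: V(k, i) = exp(-r*dt) * [p * V(k+1, i) + (1-p) * V(k+1, i+1)]; then take max(V_cont, immediate exercise) for American.
  V(1,0) = exp(-r*dt) * [p*0.948040 + (1-p)*0.130000] = 0.519671; exercise = 0.479234; V(1,0) = max -> 0.519671
  V(1,1) = exp(-r*dt) * [p*0.130000 + (1-p)*0.000000] = 0.062864; exercise = 0.000000; V(1,1) = max -> 0.062864
  V(0,0) = exp(-r*dt) * [p*0.519671 + (1-p)*0.062864] = 0.280905; exercise = 0.130000; V(0,0) = max -> 0.280905


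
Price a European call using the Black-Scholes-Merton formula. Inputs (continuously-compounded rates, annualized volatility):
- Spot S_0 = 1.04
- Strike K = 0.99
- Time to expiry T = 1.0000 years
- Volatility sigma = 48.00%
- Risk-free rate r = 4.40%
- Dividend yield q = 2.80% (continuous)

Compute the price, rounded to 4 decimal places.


Answer: Price = 0.2194

Derivation:
d1 = (ln(S/K) + (r - q + 0.5*sigma^2) * T) / (sigma * sqrt(T)) = 0.37598135
d2 = d1 - sigma * sqrt(T) = -0.10401865
exp(-rT) = 0.95695396; exp(-qT) = 0.97238837
C = S_0 * exp(-qT) * N(d1) - K * exp(-rT) * N(d2)
N(d1) = 0.64653462; N(d2) = 0.45857727
C = 1.0400 * 0.97238837 * 0.64653462 - 0.9900 * 0.95695396 * 0.45857727 = 0.2194


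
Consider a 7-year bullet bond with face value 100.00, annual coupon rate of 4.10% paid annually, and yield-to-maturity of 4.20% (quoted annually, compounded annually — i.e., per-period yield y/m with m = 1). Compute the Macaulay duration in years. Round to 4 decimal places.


Coupon per period c = face * coupon_rate / m = 4.100000
Periods per year m = 1; per-period yield y/m = 0.042000
Number of cashflows N = 7
Cashflows (t years, CF_t, discount factor 1/(1+y/m)^(m*t), PV):
  t = 1.0000: CF_t = 4.100000, DF = 0.959693, PV = 3.934741
  t = 2.0000: CF_t = 4.100000, DF = 0.921010, PV = 3.776143
  t = 3.0000: CF_t = 4.100000, DF = 0.883887, PV = 3.623938
  t = 4.0000: CF_t = 4.100000, DF = 0.848260, PV = 3.477867
  t = 5.0000: CF_t = 4.100000, DF = 0.814069, PV = 3.337684
  t = 6.0000: CF_t = 4.100000, DF = 0.781257, PV = 3.203152
  t = 7.0000: CF_t = 104.100000, DF = 0.749766, PV = 78.050681
Price P = sum_t PV_t = 99.404206
Macaulay numerator sum_t t * PV_t:
  t * PV_t at t = 1.0000: 3.934741
  t * PV_t at t = 2.0000: 7.552286
  t * PV_t at t = 3.0000: 10.871813
  t * PV_t at t = 4.0000: 13.911468
  t * PV_t at t = 5.0000: 16.688422
  t * PV_t at t = 6.0000: 19.218912
  t * PV_t at t = 7.0000: 546.354767
Macaulay duration D = (sum_t t * PV_t) / P = 618.532408 / 99.404206 = 6.222397

Answer: Macaulay duration = 6.2224 years


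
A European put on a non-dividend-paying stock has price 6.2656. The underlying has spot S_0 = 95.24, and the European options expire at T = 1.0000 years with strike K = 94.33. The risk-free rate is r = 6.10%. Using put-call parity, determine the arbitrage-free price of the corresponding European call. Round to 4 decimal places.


Answer: Call price = 12.7577

Derivation:
Put-call parity: C - P = S_0 * exp(-qT) - K * exp(-rT).
S_0 * exp(-qT) = 95.2400 * 1.00000000 = 95.24000000
K * exp(-rT) = 94.3300 * 0.94082324 = 88.74785621
C = P + S*exp(-qT) - K*exp(-rT)
C = 6.2656 + 95.24000000 - 88.74785621 = 12.7577


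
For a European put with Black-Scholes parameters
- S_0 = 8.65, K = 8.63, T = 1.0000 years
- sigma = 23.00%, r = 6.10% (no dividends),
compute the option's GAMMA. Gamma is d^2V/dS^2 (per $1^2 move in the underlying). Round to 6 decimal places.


Answer: Gamma = 0.185819

Derivation:
d1 = 0.3902818080; d2 = 0.1602818080
phi(d1) = 0.3696870367; exp(-qT) = 1.0000000000; exp(-rT) = 0.9408232398
Gamma = exp(-qT) * phi(d1) / (S * sigma * sqrt(T)) = 1.0000000000 * 0.3696870367 / (8.6500 * 0.2300 * 1.0000000000) = 0.185819


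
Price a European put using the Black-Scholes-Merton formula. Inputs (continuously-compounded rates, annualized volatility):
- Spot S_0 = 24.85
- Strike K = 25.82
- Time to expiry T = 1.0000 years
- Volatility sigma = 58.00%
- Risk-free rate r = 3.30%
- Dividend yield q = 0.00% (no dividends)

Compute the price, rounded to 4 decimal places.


d1 = (ln(S/K) + (r - q + 0.5*sigma^2) * T) / (sigma * sqrt(T)) = 0.28087650
d2 = d1 - sigma * sqrt(T) = -0.29912350
exp(-rT) = 0.96753856; exp(-qT) = 1.00000000
P = K * exp(-rT) * N(-d2) - S_0 * exp(-qT) * N(-d1)
N(-d1) = 0.38940256; N(-d2) = 0.61757709
P = 25.8200 * 0.96753856 * 0.61757709 - 24.8500 * 1.00000000 * 0.38940256 = 5.7516

Answer: Price = 5.7516


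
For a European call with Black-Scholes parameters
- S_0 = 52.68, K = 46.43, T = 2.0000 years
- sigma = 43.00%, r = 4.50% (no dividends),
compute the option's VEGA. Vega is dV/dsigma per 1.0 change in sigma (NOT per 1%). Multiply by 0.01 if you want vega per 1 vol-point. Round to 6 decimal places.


d1 = 0.6597307499; d2 = 0.0516189181
phi(d1) = 0.3209208163; exp(-qT) = 1.0000000000; exp(-rT) = 0.9139311853
Vega = S * exp(-qT) * phi(d1) * sqrt(T) = 52.6800 * 1.0000000000 * 0.3209208163 * 1.4142135624 = 23.908848

Answer: Vega = 23.908848


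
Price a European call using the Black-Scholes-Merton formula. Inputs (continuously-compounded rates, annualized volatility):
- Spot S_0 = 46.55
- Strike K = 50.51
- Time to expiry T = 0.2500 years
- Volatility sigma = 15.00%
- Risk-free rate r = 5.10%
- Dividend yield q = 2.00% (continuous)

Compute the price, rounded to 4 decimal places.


Answer: Price = 0.3087

Derivation:
d1 = (ln(S/K) + (r - q + 0.5*sigma^2) * T) / (sigma * sqrt(T)) = -0.94775777
d2 = d1 - sigma * sqrt(T) = -1.02275777
exp(-rT) = 0.98733094; exp(-qT) = 0.99501248
C = S_0 * exp(-qT) * N(d1) - K * exp(-rT) * N(d2)
N(d1) = 0.17162639; N(d2) = 0.15321119
C = 46.5500 * 0.99501248 * 0.17162639 - 50.5100 * 0.98733094 * 0.15321119 = 0.3087


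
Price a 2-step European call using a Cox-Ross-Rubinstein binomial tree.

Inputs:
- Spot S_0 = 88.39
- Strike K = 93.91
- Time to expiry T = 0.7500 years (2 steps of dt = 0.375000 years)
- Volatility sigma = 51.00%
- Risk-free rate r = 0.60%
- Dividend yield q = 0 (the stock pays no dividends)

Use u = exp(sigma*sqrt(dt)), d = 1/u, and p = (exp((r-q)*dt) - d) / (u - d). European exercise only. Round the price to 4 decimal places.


Answer: Price = V(0,0) = 12.8621

Derivation:
dt = T/N = 0.375000
u = exp(sigma*sqrt(dt)) = 1.366578; d = 1/u = 0.731755
p = (exp((r-q)*dt) - d) / (u - d) = 0.426099
Discount per step: exp(-r*dt) = 0.997753
Stock lattice S(k, i) with i counting down-moves:
  k=0: S(0,0) = 88.3900
  k=1: S(1,0) = 120.7918; S(1,1) = 64.6798
  k=2: S(2,0) = 165.0715; S(2,1) = 88.3900; S(2,2) = 47.3297
Terminal payoffs V(N, i) = max(S_T - K, 0):
  V(2,0) = 71.161502; V(2,1) = 0.000000; V(2,2) = 0.000000
Backward induction: V(k, i) = exp(-r*dt) * [p * V(k+1, i) + (1-p) * V(k+1, i+1)].
  V(1,0) = exp(-r*dt) * [p*71.161502 + (1-p)*0.000000] = 30.253718
  V(1,1) = exp(-r*dt) * [p*0.000000 + (1-p)*0.000000] = 0.000000
  V(0,0) = exp(-r*dt) * [p*30.253718 + (1-p)*0.000000] = 12.862115


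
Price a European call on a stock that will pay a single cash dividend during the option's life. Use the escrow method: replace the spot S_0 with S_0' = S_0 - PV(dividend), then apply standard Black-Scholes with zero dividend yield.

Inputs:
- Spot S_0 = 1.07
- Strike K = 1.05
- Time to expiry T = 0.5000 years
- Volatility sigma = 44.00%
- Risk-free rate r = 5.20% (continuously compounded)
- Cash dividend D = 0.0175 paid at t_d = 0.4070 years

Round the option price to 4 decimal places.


Answer: Price = 0.1438

Derivation:
PV(D) = D * exp(-r * t_d) = 0.0175 * 0.97905839 = 0.01713352
S_0' = S_0 - PV(D) = 1.0700 - 0.01713352 = 1.05286648
d1 = (ln(S_0'/K) + (r + sigma^2/2)*T) / (sigma*sqrt(T)) = 0.24789319
d2 = d1 - sigma*sqrt(T) = -0.06323380
exp(-rT) = 0.97433509
N(d1) = 0.59789147; N(d2) = 0.47479017
C = S_0' * N(d1) - K * exp(-rT) * N(d2) = 1.05286648 * 0.59789147 - 1.0500 * 0.97433509 * 0.47479017 = 0.1438


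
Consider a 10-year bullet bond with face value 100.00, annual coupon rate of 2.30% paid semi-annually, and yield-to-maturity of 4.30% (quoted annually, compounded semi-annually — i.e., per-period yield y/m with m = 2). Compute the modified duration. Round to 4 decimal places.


Coupon per period c = face * coupon_rate / m = 1.150000
Periods per year m = 2; per-period yield y/m = 0.021500
Number of cashflows N = 20
Cashflows (t years, CF_t, discount factor 1/(1+y/m)^(m*t), PV):
  t = 0.5000: CF_t = 1.150000, DF = 0.978953, PV = 1.125795
  t = 1.0000: CF_t = 1.150000, DF = 0.958348, PV = 1.102100
  t = 1.5000: CF_t = 1.150000, DF = 0.938177, PV = 1.078904
  t = 2.0000: CF_t = 1.150000, DF = 0.918431, PV = 1.056196
  t = 2.5000: CF_t = 1.150000, DF = 0.899100, PV = 1.033965
  t = 3.0000: CF_t = 1.150000, DF = 0.880177, PV = 1.012203
  t = 3.5000: CF_t = 1.150000, DF = 0.861651, PV = 0.990899
  t = 4.0000: CF_t = 1.150000, DF = 0.843515, PV = 0.970043
  t = 4.5000: CF_t = 1.150000, DF = 0.825762, PV = 0.949626
  t = 5.0000: CF_t = 1.150000, DF = 0.808381, PV = 0.929639
  t = 5.5000: CF_t = 1.150000, DF = 0.791367, PV = 0.910072
  t = 6.0000: CF_t = 1.150000, DF = 0.774711, PV = 0.890917
  t = 6.5000: CF_t = 1.150000, DF = 0.758405, PV = 0.872166
  t = 7.0000: CF_t = 1.150000, DF = 0.742442, PV = 0.853809
  t = 7.5000: CF_t = 1.150000, DF = 0.726816, PV = 0.835838
  t = 8.0000: CF_t = 1.150000, DF = 0.711518, PV = 0.818246
  t = 8.5000: CF_t = 1.150000, DF = 0.696543, PV = 0.801024
  t = 9.0000: CF_t = 1.150000, DF = 0.681882, PV = 0.784164
  t = 9.5000: CF_t = 1.150000, DF = 0.667530, PV = 0.767660
  t = 10.0000: CF_t = 101.150000, DF = 0.653480, PV = 66.099545
Price P = sum_t PV_t = 83.882810
First compute Macaulay numerator sum_t t * PV_t:
  t * PV_t at t = 0.5000: 0.562898
  t * PV_t at t = 1.0000: 1.102100
  t * PV_t at t = 1.5000: 1.618356
  t * PV_t at t = 2.0000: 2.112391
  t * PV_t at t = 2.5000: 2.584913
  t * PV_t at t = 3.0000: 3.036609
  t * PV_t at t = 3.5000: 3.468145
  t * PV_t at t = 4.0000: 3.880171
  t * PV_t at t = 4.5000: 4.273316
  t * PV_t at t = 5.0000: 4.648193
  t * PV_t at t = 5.5000: 5.005396
  t * PV_t at t = 6.0000: 5.345504
  t * PV_t at t = 6.5000: 5.669077
  t * PV_t at t = 7.0000: 5.976662
  t * PV_t at t = 7.5000: 6.268787
  t * PV_t at t = 8.0000: 6.545968
  t * PV_t at t = 8.5000: 6.808704
  t * PV_t at t = 9.0000: 7.057480
  t * PV_t at t = 9.5000: 7.292768
  t * PV_t at t = 10.0000: 660.995447
Macaulay duration D = 744.252886 / 83.882810 = 8.872532
Modified duration = D / (1 + y/m) = 8.872532 / (1 + 0.021500) = 8.685787

Answer: Modified duration = 8.6858


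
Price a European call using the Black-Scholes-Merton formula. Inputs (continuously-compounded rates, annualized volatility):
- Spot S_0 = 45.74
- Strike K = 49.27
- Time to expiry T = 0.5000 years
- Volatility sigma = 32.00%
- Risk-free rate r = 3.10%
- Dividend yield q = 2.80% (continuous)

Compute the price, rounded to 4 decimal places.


d1 = (ln(S/K) + (r - q + 0.5*sigma^2) * T) / (sigma * sqrt(T)) = -0.20878295
d2 = d1 - sigma * sqrt(T) = -0.43505712
exp(-rT) = 0.98461951; exp(-qT) = 0.98609754
C = S_0 * exp(-qT) * N(d1) - K * exp(-rT) * N(d2)
N(d1) = 0.41730884; N(d2) = 0.33176048
C = 45.7400 * 0.98609754 * 0.41730884 - 49.2700 * 0.98461951 * 0.33176048 = 2.7279

Answer: Price = 2.7279


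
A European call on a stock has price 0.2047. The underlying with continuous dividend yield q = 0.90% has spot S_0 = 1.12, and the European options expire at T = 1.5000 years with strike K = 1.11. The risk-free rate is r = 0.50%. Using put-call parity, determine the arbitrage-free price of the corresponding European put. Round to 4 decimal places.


Put-call parity: C - P = S_0 * exp(-qT) - K * exp(-rT).
S_0 * exp(-qT) = 1.1200 * 0.98659072 = 1.10498160
K * exp(-rT) = 1.1100 * 0.99252805 = 1.10170614
P = C - S*exp(-qT) + K*exp(-rT)
P = 0.2047 - 1.10498160 + 1.10170614 = 0.2014

Answer: Put price = 0.2014


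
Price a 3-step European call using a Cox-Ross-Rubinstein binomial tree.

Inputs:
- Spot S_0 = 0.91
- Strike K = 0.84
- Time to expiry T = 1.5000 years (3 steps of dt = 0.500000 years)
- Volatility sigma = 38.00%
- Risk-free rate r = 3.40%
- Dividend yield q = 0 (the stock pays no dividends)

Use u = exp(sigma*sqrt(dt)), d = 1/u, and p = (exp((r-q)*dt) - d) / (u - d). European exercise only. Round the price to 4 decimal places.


dt = T/N = 0.500000
u = exp(sigma*sqrt(dt)) = 1.308263; d = 1/u = 0.764372
p = (exp((r-q)*dt) - d) / (u - d) = 0.464750
Discount per step: exp(-r*dt) = 0.983144
Stock lattice S(k, i) with i counting down-moves:
  k=0: S(0,0) = 0.9100
  k=1: S(1,0) = 1.1905; S(1,1) = 0.6956
  k=2: S(2,0) = 1.5575; S(2,1) = 0.9100; S(2,2) = 0.5317
  k=3: S(3,0) = 2.0376; S(3,1) = 1.1905; S(3,2) = 0.6956; S(3,3) = 0.4064
Terminal payoffs V(N, i) = max(S_T - K, 0):
  V(3,0) = 1.197638; V(3,1) = 0.350520; V(3,2) = 0.000000; V(3,3) = 0.000000
Backward induction: V(k, i) = exp(-r*dt) * [p * V(k+1, i) + (1-p) * V(k+1, i+1)].
  V(2,0) = exp(-r*dt) * [p*1.197638 + (1-p)*0.350520] = 0.731673
  V(2,1) = exp(-r*dt) * [p*0.350520 + (1-p)*0.000000] = 0.160158
  V(2,2) = exp(-r*dt) * [p*0.000000 + (1-p)*0.000000] = 0.000000
  V(1,0) = exp(-r*dt) * [p*0.731673 + (1-p)*0.160158] = 0.418592
  V(1,1) = exp(-r*dt) * [p*0.160158 + (1-p)*0.000000] = 0.073179
  V(0,0) = exp(-r*dt) * [p*0.418592 + (1-p)*0.073179] = 0.229770

Answer: Price = V(0,0) = 0.2298


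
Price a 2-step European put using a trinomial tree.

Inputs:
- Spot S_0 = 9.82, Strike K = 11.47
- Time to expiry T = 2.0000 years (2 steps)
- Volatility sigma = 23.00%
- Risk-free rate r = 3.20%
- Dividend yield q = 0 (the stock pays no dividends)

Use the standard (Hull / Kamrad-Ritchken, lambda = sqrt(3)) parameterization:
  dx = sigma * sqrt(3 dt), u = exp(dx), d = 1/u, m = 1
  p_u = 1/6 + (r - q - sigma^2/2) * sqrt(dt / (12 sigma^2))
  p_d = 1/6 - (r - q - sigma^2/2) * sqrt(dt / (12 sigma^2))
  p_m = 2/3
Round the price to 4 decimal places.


Answer: Price = V(0,0) = 1.9162

Derivation:
dt = T/N = 1.000000; dx = sigma*sqrt(3*dt) = 0.398372
u = exp(dx) = 1.489398; d = 1/u = 0.671412
p_u = 0.173633, p_m = 0.666667, p_d = 0.159701
Discount per step: exp(-r*dt) = 0.968507
Stock lattice S(k, j) with j the centered position index:
  k=0: S(0,+0) = 9.8200
  k=1: S(1,-1) = 6.5933; S(1,+0) = 9.8200; S(1,+1) = 14.6259
  k=2: S(2,-2) = 4.4268; S(2,-1) = 6.5933; S(2,+0) = 9.8200; S(2,+1) = 14.6259; S(2,+2) = 21.7838
Terminal payoffs V(N, j) = max(K - S_T, 0):
  V(2,-2) = 7.043197; V(2,-1) = 4.876730; V(2,+0) = 1.650000; V(2,+1) = 0.000000; V(2,+2) = 0.000000
Backward induction: V(k, j) = exp(-r*dt) * [p_u * V(k+1, j+1) + p_m * V(k+1, j) + p_d * V(k+1, j-1)]
  V(1,-1) = exp(-r*dt) * [p_u*1.650000 + p_m*4.876730 + p_d*7.043197] = 4.515615
  V(1,+0) = exp(-r*dt) * [p_u*0.000000 + p_m*1.650000 + p_d*4.876730] = 1.819647
  V(1,+1) = exp(-r*dt) * [p_u*0.000000 + p_m*0.000000 + p_d*1.650000] = 0.255208
  V(0,+0) = exp(-r*dt) * [p_u*0.255208 + p_m*1.819647 + p_d*4.515615] = 1.916246


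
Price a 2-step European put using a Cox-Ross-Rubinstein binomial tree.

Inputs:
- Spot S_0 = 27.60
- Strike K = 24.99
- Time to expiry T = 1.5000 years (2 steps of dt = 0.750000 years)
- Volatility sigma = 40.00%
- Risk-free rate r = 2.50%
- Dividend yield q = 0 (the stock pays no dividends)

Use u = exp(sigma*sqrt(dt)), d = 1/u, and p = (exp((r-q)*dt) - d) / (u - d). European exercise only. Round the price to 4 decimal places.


Answer: Price = V(0,0) = 3.3662

Derivation:
dt = T/N = 0.750000
u = exp(sigma*sqrt(dt)) = 1.413982; d = 1/u = 0.707222
p = (exp((r-q)*dt) - d) / (u - d) = 0.441033
Discount per step: exp(-r*dt) = 0.981425
Stock lattice S(k, i) with i counting down-moves:
  k=0: S(0,0) = 27.6000
  k=1: S(1,0) = 39.0259; S(1,1) = 19.5193
  k=2: S(2,0) = 55.1820; S(2,1) = 27.6000; S(2,2) = 13.8045
Terminal payoffs V(N, i) = max(K - S_T, 0):
  V(2,0) = 0.000000; V(2,1) = 0.000000; V(2,2) = 11.185489
Backward induction: V(k, i) = exp(-r*dt) * [p * V(k+1, i) + (1-p) * V(k+1, i+1)].
  V(1,0) = exp(-r*dt) * [p*0.000000 + (1-p)*0.000000] = 0.000000
  V(1,1) = exp(-r*dt) * [p*0.000000 + (1-p)*11.185489] = 6.136180
  V(0,0) = exp(-r*dt) * [p*0.000000 + (1-p)*6.136180] = 3.366210


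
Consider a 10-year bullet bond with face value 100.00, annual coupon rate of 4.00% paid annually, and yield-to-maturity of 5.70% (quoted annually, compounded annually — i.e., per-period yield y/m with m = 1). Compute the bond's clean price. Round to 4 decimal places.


Coupon per period c = face * coupon_rate / m = 4.000000
Periods per year m = 1; per-period yield y/m = 0.057000
Number of cashflows N = 10
Cashflows (t years, CF_t, discount factor 1/(1+y/m)^(m*t), PV):
  t = 1.0000: CF_t = 4.000000, DF = 0.946074, PV = 3.784295
  t = 2.0000: CF_t = 4.000000, DF = 0.895056, PV = 3.580222
  t = 3.0000: CF_t = 4.000000, DF = 0.846789, PV = 3.387155
  t = 4.0000: CF_t = 4.000000, DF = 0.801125, PV = 3.204498
  t = 5.0000: CF_t = 4.000000, DF = 0.757923, PV = 3.031692
  t = 6.0000: CF_t = 4.000000, DF = 0.717051, PV = 2.868204
  t = 7.0000: CF_t = 4.000000, DF = 0.678383, PV = 2.713533
  t = 8.0000: CF_t = 4.000000, DF = 0.641801, PV = 2.567202
  t = 9.0000: CF_t = 4.000000, DF = 0.607191, PV = 2.428763
  t = 10.0000: CF_t = 104.000000, DF = 0.574447, PV = 59.742510
Price P = sum_t PV_t = 87.308075

Answer: Price = 87.3081


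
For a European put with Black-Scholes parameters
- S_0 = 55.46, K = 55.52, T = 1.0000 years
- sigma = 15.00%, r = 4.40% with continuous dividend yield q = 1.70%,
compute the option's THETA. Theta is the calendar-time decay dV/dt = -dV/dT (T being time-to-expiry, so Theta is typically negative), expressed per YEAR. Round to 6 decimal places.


d1 = 0.2477914933; d2 = 0.0977914933
phi(d1) = 0.3868807220; exp(-qT) = 0.9831436846; exp(-rT) = 0.9569539575
Theta = -S*exp(-qT)*phi(d1)*sigma/(2*sqrt(T)) + r*K*exp(-rT)*N(-d2) - q*S*exp(-qT)*N(-d1)
N(-d1) = 0.4021478686; N(-d2) = 0.4610489312; sqrt(T) = 1.0000000000
Term 1 = -55.4600 * 0.9831436846 * 0.3868807220 * 0.1500 / (2 * 1.0000000000) = -1.5821046686
Term 2 = 0.0440 * 55.5200 * 0.9569539575 * 0.4610489312 = 1.0778050058
Term 3 = -0.0170 * 55.4600 * 0.9831436846 * 0.4021478686 = -0.3727619300
Theta = -1.5821046686 + (1.0778050058) + (-0.3727619300) = -0.877062

Answer: Theta = -0.877062


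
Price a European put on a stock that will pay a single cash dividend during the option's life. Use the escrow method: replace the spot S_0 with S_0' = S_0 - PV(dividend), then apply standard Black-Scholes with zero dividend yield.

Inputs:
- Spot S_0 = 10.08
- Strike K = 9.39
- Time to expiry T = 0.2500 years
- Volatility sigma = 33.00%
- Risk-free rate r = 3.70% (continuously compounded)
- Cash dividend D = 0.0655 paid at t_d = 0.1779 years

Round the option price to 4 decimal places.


PV(D) = D * exp(-r * t_d) = 0.0655 * 0.99343932 = 0.06507028
S_0' = S_0 - PV(D) = 10.0800 - 0.06507028 = 10.01492972
d1 = (ln(S_0'/K) + (r + sigma^2/2)*T) / (sigma*sqrt(T)) = 0.52905551
d2 = d1 - sigma*sqrt(T) = 0.36405551
exp(-rT) = 0.99079265
N(-d1) = 0.29838347; N(-d2) = 0.35790828
P = K * exp(-rT) * N(-d2) - S_0' * N(-d1) = 9.3900 * 0.99079265 * 0.35790828 - 10.01492972 * 0.29838347 = 0.3415

Answer: Price = 0.3415


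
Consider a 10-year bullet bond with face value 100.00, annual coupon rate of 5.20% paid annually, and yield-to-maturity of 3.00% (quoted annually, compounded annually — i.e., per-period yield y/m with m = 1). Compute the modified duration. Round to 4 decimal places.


Coupon per period c = face * coupon_rate / m = 5.200000
Periods per year m = 1; per-period yield y/m = 0.030000
Number of cashflows N = 10
Cashflows (t years, CF_t, discount factor 1/(1+y/m)^(m*t), PV):
  t = 1.0000: CF_t = 5.200000, DF = 0.970874, PV = 5.048544
  t = 2.0000: CF_t = 5.200000, DF = 0.942596, PV = 4.901499
  t = 3.0000: CF_t = 5.200000, DF = 0.915142, PV = 4.758737
  t = 4.0000: CF_t = 5.200000, DF = 0.888487, PV = 4.620133
  t = 5.0000: CF_t = 5.200000, DF = 0.862609, PV = 4.485566
  t = 6.0000: CF_t = 5.200000, DF = 0.837484, PV = 4.354918
  t = 7.0000: CF_t = 5.200000, DF = 0.813092, PV = 4.228076
  t = 8.0000: CF_t = 5.200000, DF = 0.789409, PV = 4.104928
  t = 9.0000: CF_t = 5.200000, DF = 0.766417, PV = 3.985367
  t = 10.0000: CF_t = 105.200000, DF = 0.744094, PV = 78.278680
Price P = sum_t PV_t = 118.766446
First compute Macaulay numerator sum_t t * PV_t:
  t * PV_t at t = 1.0000: 5.048544
  t * PV_t at t = 2.0000: 9.802997
  t * PV_t at t = 3.0000: 14.276210
  t * PV_t at t = 4.0000: 18.480531
  t * PV_t at t = 5.0000: 22.427828
  t * PV_t at t = 6.0000: 26.129509
  t * PV_t at t = 7.0000: 29.596531
  t * PV_t at t = 8.0000: 32.839424
  t * PV_t at t = 9.0000: 35.868303
  t * PV_t at t = 10.0000: 782.786798
Macaulay duration D = 977.256676 / 118.766446 = 8.228390
Modified duration = D / (1 + y/m) = 8.228390 / (1 + 0.030000) = 7.988728

Answer: Modified duration = 7.9887


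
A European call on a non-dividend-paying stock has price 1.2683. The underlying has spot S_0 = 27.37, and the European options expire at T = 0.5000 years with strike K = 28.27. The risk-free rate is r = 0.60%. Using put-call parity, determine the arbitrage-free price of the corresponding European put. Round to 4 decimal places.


Put-call parity: C - P = S_0 * exp(-qT) - K * exp(-rT).
S_0 * exp(-qT) = 27.3700 * 1.00000000 = 27.37000000
K * exp(-rT) = 28.2700 * 0.99700450 = 28.18531709
P = C - S*exp(-qT) + K*exp(-rT)
P = 1.2683 - 27.37000000 + 28.18531709 = 2.0836

Answer: Put price = 2.0836


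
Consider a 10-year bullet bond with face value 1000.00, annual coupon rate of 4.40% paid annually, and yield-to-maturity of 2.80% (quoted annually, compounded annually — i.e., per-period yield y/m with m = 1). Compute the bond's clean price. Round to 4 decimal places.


Coupon per period c = face * coupon_rate / m = 44.000000
Periods per year m = 1; per-period yield y/m = 0.028000
Number of cashflows N = 10
Cashflows (t years, CF_t, discount factor 1/(1+y/m)^(m*t), PV):
  t = 1.0000: CF_t = 44.000000, DF = 0.972763, PV = 42.801556
  t = 2.0000: CF_t = 44.000000, DF = 0.946267, PV = 41.635755
  t = 3.0000: CF_t = 44.000000, DF = 0.920493, PV = 40.501707
  t = 4.0000: CF_t = 44.000000, DF = 0.895422, PV = 39.398548
  t = 5.0000: CF_t = 44.000000, DF = 0.871033, PV = 38.325436
  t = 6.0000: CF_t = 44.000000, DF = 0.847308, PV = 37.281552
  t = 7.0000: CF_t = 44.000000, DF = 0.824230, PV = 36.266102
  t = 8.0000: CF_t = 44.000000, DF = 0.801780, PV = 35.278309
  t = 9.0000: CF_t = 44.000000, DF = 0.779941, PV = 34.317421
  t = 10.0000: CF_t = 1044.000000, DF = 0.758698, PV = 792.080555
Price P = sum_t PV_t = 1137.886943

Answer: Price = 1137.8869


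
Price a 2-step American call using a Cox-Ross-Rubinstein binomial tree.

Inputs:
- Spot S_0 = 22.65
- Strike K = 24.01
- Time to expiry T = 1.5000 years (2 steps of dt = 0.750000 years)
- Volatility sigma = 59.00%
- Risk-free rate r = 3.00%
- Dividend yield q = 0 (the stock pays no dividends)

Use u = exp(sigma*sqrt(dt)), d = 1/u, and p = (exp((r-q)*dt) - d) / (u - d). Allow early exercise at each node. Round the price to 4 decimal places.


Answer: Price = V(0,0) = 5.8439

Derivation:
dt = T/N = 0.750000
u = exp(sigma*sqrt(dt)) = 1.666882; d = 1/u = 0.599922
p = (exp((r-q)*dt) - d) / (u - d) = 0.396297
Discount per step: exp(-r*dt) = 0.977751
Stock lattice S(k, i) with i counting down-moves:
  k=0: S(0,0) = 22.6500
  k=1: S(1,0) = 37.7549; S(1,1) = 13.5882
  k=2: S(2,0) = 62.9329; S(2,1) = 22.6500; S(2,2) = 8.1519
Terminal payoffs V(N, i) = max(S_T - K, 0):
  V(2,0) = 38.922947; V(2,1) = 0.000000; V(2,2) = 0.000000
Backward induction: V(k, i) = exp(-r*dt) * [p * V(k+1, i) + (1-p) * V(k+1, i+1)]; then take max(V_cont, immediate exercise) for American.
  V(1,0) = exp(-r*dt) * [p*38.922947 + (1-p)*0.000000] = 15.081846; exercise = 13.744884; V(1,0) = max -> 15.081846
  V(1,1) = exp(-r*dt) * [p*0.000000 + (1-p)*0.000000] = 0.000000; exercise = 0.000000; V(1,1) = max -> 0.000000
  V(0,0) = exp(-r*dt) * [p*15.081846 + (1-p)*0.000000] = 5.843907; exercise = 0.000000; V(0,0) = max -> 5.843907


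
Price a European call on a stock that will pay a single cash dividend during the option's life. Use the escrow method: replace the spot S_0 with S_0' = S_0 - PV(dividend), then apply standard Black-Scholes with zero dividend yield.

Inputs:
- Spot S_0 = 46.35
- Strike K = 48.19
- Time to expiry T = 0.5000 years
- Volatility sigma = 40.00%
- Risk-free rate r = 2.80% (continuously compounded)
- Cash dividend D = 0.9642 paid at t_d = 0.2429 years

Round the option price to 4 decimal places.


Answer: Price = 4.2286

Derivation:
PV(D) = D * exp(-r * t_d) = 0.9642 * 0.99322188 = 0.95766453
S_0' = S_0 - PV(D) = 46.3500 - 0.95766453 = 45.39233547
d1 = (ln(S_0'/K) + (r + sigma^2/2)*T) / (sigma*sqrt(T)) = -0.02053531
d2 = d1 - sigma*sqrt(T) = -0.30337802
exp(-rT) = 0.98609754
N(d1) = 0.49180817; N(d2) = 0.38080090
C = S_0' * N(d1) - K * exp(-rT) * N(d2) = 45.39233547 * 0.49180817 - 48.1900 * 0.98609754 * 0.38080090 = 4.2286


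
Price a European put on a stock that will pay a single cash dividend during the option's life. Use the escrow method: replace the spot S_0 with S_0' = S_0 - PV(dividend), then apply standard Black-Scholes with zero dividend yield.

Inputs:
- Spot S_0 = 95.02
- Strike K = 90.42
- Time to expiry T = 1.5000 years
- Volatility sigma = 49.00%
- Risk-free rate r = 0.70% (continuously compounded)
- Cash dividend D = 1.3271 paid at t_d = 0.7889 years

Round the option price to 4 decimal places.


PV(D) = D * exp(-r * t_d) = 1.3271 * 0.99449292 = 1.31979155
S_0' = S_0 - PV(D) = 95.0200 - 1.31979155 = 93.70020845
d1 = (ln(S_0'/K) + (r + sigma^2/2)*T) / (sigma*sqrt(T)) = 0.37693803
d2 = d1 - sigma*sqrt(T) = -0.22318695
exp(-rT) = 0.98955493
N(-d1) = 0.35310983; N(-d2) = 0.58830500
P = K * exp(-rT) * N(-d2) - S_0' * N(-d1) = 90.4200 * 0.98955493 * 0.58830500 - 93.70020845 * 0.35310983 = 19.5525

Answer: Price = 19.5525


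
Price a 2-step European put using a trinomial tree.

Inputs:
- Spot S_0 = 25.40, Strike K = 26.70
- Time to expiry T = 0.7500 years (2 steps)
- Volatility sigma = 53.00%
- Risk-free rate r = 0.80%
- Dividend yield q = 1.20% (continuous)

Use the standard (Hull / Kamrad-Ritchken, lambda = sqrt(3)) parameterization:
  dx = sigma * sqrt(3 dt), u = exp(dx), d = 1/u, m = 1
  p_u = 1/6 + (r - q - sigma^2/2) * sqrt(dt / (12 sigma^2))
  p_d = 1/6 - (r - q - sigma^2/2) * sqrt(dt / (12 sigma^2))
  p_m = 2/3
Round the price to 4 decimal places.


Answer: Price = V(0,0) = 4.9669

Derivation:
dt = T/N = 0.375000; dx = sigma*sqrt(3*dt) = 0.562150
u = exp(dx) = 1.754440; d = 1/u = 0.569982
p_u = 0.118487, p_m = 0.666667, p_d = 0.214847
Discount per step: exp(-r*dt) = 0.997004
Stock lattice S(k, j) with j the centered position index:
  k=0: S(0,+0) = 25.4000
  k=1: S(1,-1) = 14.4776; S(1,+0) = 25.4000; S(1,+1) = 44.5628
  k=2: S(2,-2) = 8.2519; S(2,-1) = 14.4776; S(2,+0) = 25.4000; S(2,+1) = 44.5628; S(2,+2) = 78.1827
Terminal payoffs V(N, j) = max(K - S_T, 0):
  V(2,-2) = 18.448051; V(2,-1) = 12.222448; V(2,+0) = 1.300000; V(2,+1) = 0.000000; V(2,+2) = 0.000000
Backward induction: V(k, j) = exp(-r*dt) * [p_u * V(k+1, j+1) + p_m * V(k+1, j) + p_d * V(k+1, j-1)]
  V(1,-1) = exp(-r*dt) * [p_u*1.300000 + p_m*12.222448 + p_d*18.448051] = 12.229091
  V(1,+0) = exp(-r*dt) * [p_u*0.000000 + p_m*1.300000 + p_d*12.222448] = 3.482157
  V(1,+1) = exp(-r*dt) * [p_u*0.000000 + p_m*0.000000 + p_d*1.300000] = 0.278464
  V(0,+0) = exp(-r*dt) * [p_u*0.278464 + p_m*3.482157 + p_d*12.229091] = 4.966888


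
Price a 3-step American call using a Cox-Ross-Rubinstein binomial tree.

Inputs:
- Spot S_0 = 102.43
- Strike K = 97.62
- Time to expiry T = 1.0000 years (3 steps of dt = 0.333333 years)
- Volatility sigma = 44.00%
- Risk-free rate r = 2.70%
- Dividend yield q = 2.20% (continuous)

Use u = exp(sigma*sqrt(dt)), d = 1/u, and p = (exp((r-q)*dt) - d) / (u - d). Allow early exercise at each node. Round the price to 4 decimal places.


dt = T/N = 0.333333
u = exp(sigma*sqrt(dt)) = 1.289216; d = 1/u = 0.775665
p = (exp((r-q)*dt) - d) / (u - d) = 0.440079
Discount per step: exp(-r*dt) = 0.991040
Stock lattice S(k, i) with i counting down-moves:
  k=0: S(0,0) = 102.4300
  k=1: S(1,0) = 132.0544; S(1,1) = 79.4514
  k=2: S(2,0) = 170.2466; S(2,1) = 102.4300; S(2,2) = 61.6277
  k=3: S(3,0) = 219.4846; S(3,1) = 132.0544; S(3,2) = 79.4514; S(3,3) = 47.8025
Terminal payoffs V(N, i) = max(S_T - K, 0):
  V(3,0) = 121.864583; V(3,1) = 34.434373; V(3,2) = 0.000000; V(3,3) = 0.000000
Backward induction: V(k, i) = exp(-r*dt) * [p * V(k+1, i) + (1-p) * V(k+1, i+1)]; then take max(V_cont, immediate exercise) for American.
  V(2,0) = exp(-r*dt) * [p*121.864583 + (1-p)*34.434373] = 72.257313; exercise = 72.626583; V(2,0) = max -> 72.626583
  V(2,1) = exp(-r*dt) * [p*34.434373 + (1-p)*0.000000] = 15.018069; exercise = 4.810000; V(2,1) = max -> 15.018069
  V(2,2) = exp(-r*dt) * [p*0.000000 + (1-p)*0.000000] = 0.000000; exercise = 0.000000; V(2,2) = max -> 0.000000
  V(1,0) = exp(-r*dt) * [p*72.626583 + (1-p)*15.018069] = 40.008657; exercise = 34.434373; V(1,0) = max -> 40.008657
  V(1,1) = exp(-r*dt) * [p*15.018069 + (1-p)*0.000000] = 6.549920; exercise = 0.000000; V(1,1) = max -> 6.549920
  V(0,0) = exp(-r*dt) * [p*40.008657 + (1-p)*6.549920] = 21.083794; exercise = 4.810000; V(0,0) = max -> 21.083794

Answer: Price = V(0,0) = 21.0838


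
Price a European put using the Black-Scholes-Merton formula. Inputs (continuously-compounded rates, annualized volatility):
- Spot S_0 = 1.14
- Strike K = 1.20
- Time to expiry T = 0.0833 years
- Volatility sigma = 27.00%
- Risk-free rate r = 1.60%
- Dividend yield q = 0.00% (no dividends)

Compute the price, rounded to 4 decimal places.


d1 = (ln(S/K) + (r - q + 0.5*sigma^2) * T) / (sigma * sqrt(T)) = -0.60215833
d2 = d1 - sigma * sqrt(T) = -0.68008503
exp(-rT) = 0.99866809; exp(-qT) = 1.00000000
P = K * exp(-rT) * N(-d2) - S_0 * exp(-qT) * N(-d1)
N(-d1) = 0.72646563; N(-d2) = 0.75177469
P = 1.2000 * 0.99866809 * 0.75177469 - 1.1400 * 1.00000000 * 0.72646563 = 0.0728

Answer: Price = 0.0728
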